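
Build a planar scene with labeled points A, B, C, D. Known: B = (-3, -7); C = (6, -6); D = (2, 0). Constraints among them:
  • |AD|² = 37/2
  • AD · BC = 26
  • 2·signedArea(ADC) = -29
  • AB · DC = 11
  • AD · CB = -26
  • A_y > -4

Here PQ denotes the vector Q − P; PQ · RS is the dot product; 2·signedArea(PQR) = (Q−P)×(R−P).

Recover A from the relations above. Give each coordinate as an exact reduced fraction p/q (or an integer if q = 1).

A = (-1/2, -7/2)

1. A_x = -1/2  [AD · BC = 26 ∩ 2·signedArea(ADC) = -29]
2. A_y = -7/2  [AD · BC = 26 ∩ 2·signedArea(ADC) = -29]
   → A = (-1/2, -7/2)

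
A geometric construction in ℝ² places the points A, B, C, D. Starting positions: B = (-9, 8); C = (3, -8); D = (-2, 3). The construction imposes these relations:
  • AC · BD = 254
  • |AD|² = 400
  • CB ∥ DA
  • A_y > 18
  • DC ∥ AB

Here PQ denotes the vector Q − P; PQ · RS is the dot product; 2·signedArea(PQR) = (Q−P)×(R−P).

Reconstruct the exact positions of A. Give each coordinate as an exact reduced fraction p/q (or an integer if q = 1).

A = (-14, 19)

1. A_x = -14  [DC ∥ AB ∩ CB ∥ DA]
2. A_y = 19  [DC ∥ AB ∩ CB ∥ DA]
   → A = (-14, 19)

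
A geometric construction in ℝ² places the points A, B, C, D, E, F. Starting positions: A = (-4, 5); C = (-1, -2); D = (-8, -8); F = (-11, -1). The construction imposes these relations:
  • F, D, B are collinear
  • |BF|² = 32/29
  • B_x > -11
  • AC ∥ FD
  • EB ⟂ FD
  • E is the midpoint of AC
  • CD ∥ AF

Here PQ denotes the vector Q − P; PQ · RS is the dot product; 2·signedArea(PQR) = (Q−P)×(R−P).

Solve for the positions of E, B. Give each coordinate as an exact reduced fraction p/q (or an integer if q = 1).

B = (-307/29, -57/29)
E = (-5/2, 3/2)

1. E_x = -5/2  [E is the midpoint of AC]
2. E_y = 3/2  [E is the midpoint of AC]
   → E = (-5/2, 3/2)
3. B_x = -307/29  [F, D, B are collinear ∩ EB ⟂ FD]
4. B_y = -57/29  [F, D, B are collinear ∩ EB ⟂ FD]
   → B = (-307/29, -57/29)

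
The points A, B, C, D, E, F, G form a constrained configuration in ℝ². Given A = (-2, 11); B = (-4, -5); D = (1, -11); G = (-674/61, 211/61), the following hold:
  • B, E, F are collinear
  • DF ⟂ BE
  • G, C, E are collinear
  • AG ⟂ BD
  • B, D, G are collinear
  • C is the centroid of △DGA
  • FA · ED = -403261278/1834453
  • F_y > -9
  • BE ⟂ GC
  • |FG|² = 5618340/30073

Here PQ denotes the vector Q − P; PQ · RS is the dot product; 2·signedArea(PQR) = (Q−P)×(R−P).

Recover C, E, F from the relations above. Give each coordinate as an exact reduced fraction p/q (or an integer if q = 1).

C = (-245/61, 211/183)
E = (-3998948/1834453, 1010479/1834453)
F = (-159116/30073, -268769/30073)

1. C_x = -245/61  [C is the centroid of △DGA]
2. C_y = 211/183  [C is the centroid of △DGA]
   → C = (-245/61, 211/183)
3. E_x = -3998948/1834453  [G, C, E are collinear ∩ BE ⟂ GC]
4. E_y = 1010479/1834453  [G, C, E are collinear ∩ BE ⟂ GC]
   → E = (-3998948/1834453, 1010479/1834453)
5. F_x = -159116/30073  [B, E, F are collinear ∩ DF ⟂ BE]
6. F_y = -268769/30073  [B, E, F are collinear ∩ DF ⟂ BE]
   → F = (-159116/30073, -268769/30073)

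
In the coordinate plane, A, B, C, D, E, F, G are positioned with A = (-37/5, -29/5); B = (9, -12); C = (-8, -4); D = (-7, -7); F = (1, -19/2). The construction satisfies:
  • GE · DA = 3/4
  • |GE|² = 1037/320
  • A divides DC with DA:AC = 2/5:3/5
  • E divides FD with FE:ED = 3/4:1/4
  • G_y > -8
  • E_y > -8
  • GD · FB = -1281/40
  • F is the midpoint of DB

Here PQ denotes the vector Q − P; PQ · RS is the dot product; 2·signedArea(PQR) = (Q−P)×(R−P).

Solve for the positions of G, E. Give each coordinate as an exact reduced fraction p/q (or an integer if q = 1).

E = (-5, -61/8)
G = (-16/5, -153/20)

1. E_x = -5  [E divides FD with FE:ED = 3/4:1/4]
2. E_y = -61/8  [E divides FD with FE:ED = 3/4:1/4]
   → E = (-5, -61/8)
3. G_x = -16/5  [GD · FB = -1281/40 ∩ GE · DA = 3/4]
4. G_y = -153/20  [GD · FB = -1281/40 ∩ GE · DA = 3/4]
   → G = (-16/5, -153/20)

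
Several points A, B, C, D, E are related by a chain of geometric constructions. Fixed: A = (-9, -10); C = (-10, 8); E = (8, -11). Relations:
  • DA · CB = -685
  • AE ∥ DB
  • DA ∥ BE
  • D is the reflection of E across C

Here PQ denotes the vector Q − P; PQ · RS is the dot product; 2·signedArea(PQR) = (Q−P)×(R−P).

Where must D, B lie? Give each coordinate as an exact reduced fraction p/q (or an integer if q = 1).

B = (-11, 26)
D = (-28, 27)

1. D_x = -28  [D is the reflection of E across C]
2. D_y = 27  [D is the reflection of E across C]
   → D = (-28, 27)
3. B_x = -11  [DA ∥ BE ∩ AE ∥ DB]
4. B_y = 26  [DA ∥ BE ∩ AE ∥ DB]
   → B = (-11, 26)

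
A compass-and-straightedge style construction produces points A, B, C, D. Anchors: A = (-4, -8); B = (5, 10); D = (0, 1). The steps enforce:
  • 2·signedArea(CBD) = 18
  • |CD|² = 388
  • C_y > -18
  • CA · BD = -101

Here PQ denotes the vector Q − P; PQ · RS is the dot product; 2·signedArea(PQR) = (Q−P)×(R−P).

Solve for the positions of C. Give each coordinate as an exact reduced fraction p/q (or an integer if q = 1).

C = (-8, -17)

1. C_x = -8  [2·signedArea(CBD) = 18 ∩ CA · BD = -101]
2. C_y = -17  [2·signedArea(CBD) = 18 ∩ CA · BD = -101]
   → C = (-8, -17)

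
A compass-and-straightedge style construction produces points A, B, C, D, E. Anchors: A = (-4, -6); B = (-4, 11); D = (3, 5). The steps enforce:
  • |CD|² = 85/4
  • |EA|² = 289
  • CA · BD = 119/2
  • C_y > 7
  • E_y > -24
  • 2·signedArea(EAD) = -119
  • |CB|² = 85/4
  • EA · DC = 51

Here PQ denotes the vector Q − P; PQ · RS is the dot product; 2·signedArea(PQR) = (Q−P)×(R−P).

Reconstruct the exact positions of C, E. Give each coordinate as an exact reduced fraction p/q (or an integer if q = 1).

1. C_x = -1/2  [line -7·x + 6·y + -103/2 = 0 ∩ |CB|² = 85/4]
2. C_y = 8  [line -7·x + 6·y + -103/2 = 0 ∩ |CB|² = 85/4]
   → C = (-1/2, 8)
3. E_x = -4  [2·signedArea(EAD) = -119 ∩ EA · DC = 51]
4. E_y = -23  [2·signedArea(EAD) = -119 ∩ EA · DC = 51]
   → E = (-4, -23)

C = (-1/2, 8)
E = (-4, -23)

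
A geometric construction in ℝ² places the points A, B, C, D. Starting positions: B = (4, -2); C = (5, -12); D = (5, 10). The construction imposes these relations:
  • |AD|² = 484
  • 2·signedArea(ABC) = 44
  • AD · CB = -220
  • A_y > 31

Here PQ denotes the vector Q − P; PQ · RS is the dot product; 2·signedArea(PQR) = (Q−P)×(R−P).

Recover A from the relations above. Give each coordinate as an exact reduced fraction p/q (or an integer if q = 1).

A = (5, 32)

1. A_x = 5  [2·signedArea(ABC) = 44 ∩ AD · CB = -220]
2. A_y = 32  [2·signedArea(ABC) = 44 ∩ AD · CB = -220]
   → A = (5, 32)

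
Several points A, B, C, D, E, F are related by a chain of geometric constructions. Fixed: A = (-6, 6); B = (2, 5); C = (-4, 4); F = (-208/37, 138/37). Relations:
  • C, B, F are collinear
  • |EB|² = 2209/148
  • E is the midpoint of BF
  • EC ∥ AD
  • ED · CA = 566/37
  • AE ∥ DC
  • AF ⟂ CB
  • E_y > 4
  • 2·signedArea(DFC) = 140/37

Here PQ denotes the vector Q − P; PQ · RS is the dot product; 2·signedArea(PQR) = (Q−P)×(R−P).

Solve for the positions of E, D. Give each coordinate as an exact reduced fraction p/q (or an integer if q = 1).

D = (-303/37, 417/74)
E = (-67/37, 323/74)

1. E_x = -67/37  [E is the midpoint of BF]
2. E_y = 323/74  [E is the midpoint of BF]
   → E = (-67/37, 323/74)
3. D_x = -303/37  [AE ∥ DC ∩ EC ∥ AD]
4. D_y = 417/74  [AE ∥ DC ∩ EC ∥ AD]
   → D = (-303/37, 417/74)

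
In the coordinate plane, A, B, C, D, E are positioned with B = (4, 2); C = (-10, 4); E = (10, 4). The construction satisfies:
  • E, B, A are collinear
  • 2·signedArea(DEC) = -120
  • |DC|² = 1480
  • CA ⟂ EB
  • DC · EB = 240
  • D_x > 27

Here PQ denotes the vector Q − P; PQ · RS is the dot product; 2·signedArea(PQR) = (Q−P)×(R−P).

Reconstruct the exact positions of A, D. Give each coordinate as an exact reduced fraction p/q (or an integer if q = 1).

1. A_x = -8  [E, B, A are collinear ∩ CA ⟂ EB]
2. A_y = -2  [E, B, A are collinear ∩ CA ⟂ EB]
   → A = (-8, -2)
3. D_x = 28  [2·signedArea(DEC) = -120 ∩ DC · EB = 240]
4. D_y = 10  [2·signedArea(DEC) = -120 ∩ DC · EB = 240]
   → D = (28, 10)

A = (-8, -2)
D = (28, 10)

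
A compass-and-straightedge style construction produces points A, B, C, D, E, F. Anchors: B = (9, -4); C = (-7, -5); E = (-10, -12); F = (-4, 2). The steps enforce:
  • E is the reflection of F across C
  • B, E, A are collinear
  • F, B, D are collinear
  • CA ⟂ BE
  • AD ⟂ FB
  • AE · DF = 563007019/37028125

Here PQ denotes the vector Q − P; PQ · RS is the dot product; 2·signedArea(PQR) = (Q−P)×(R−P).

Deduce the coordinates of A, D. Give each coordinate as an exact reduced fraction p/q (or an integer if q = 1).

A = (-2103/425, -4196/425)
D = (-23019/87125, 24028/87125)

1. A_x = -2103/425  [B, E, A are collinear ∩ CA ⟂ BE]
2. A_y = -4196/425  [B, E, A are collinear ∩ CA ⟂ BE]
   → A = (-2103/425, -4196/425)
3. D_x = -23019/87125  [F, B, D are collinear ∩ AD ⟂ FB]
4. D_y = 24028/87125  [F, B, D are collinear ∩ AD ⟂ FB]
   → D = (-23019/87125, 24028/87125)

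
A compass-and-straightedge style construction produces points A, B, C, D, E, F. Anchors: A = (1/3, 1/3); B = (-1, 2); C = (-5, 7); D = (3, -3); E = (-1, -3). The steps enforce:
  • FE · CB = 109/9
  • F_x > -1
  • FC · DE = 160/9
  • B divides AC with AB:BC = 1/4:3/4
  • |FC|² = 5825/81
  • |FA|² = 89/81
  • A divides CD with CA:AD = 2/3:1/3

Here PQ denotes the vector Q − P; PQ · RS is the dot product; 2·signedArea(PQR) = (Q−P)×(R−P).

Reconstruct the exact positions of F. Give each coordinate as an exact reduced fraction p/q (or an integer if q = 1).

1. F_x = -5/9  [FE · CB = 109/9 ∩ FC · DE = 160/9]
2. F_y = -2/9  [FE · CB = 109/9 ∩ FC · DE = 160/9]
   → F = (-5/9, -2/9)

F = (-5/9, -2/9)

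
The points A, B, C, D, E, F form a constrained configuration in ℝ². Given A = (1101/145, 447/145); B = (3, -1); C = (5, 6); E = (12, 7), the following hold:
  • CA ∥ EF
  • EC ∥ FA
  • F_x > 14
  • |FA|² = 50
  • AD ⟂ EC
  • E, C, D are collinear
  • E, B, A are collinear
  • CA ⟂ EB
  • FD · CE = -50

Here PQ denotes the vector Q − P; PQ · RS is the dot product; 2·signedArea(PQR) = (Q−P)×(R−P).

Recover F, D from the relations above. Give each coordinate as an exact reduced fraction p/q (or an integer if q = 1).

D = (51713/7250, 45709/7250)
F = (2116/145, 592/145)

1. F_x = 2116/145  [EC ∥ FA ∩ CA ∥ EF]
2. F_y = 592/145  [EC ∥ FA ∩ CA ∥ EF]
   → F = (2116/145, 592/145)
3. D_x = 51713/7250  [E, C, D are collinear ∩ AD ⟂ EC]
4. D_y = 45709/7250  [E, C, D are collinear ∩ AD ⟂ EC]
   → D = (51713/7250, 45709/7250)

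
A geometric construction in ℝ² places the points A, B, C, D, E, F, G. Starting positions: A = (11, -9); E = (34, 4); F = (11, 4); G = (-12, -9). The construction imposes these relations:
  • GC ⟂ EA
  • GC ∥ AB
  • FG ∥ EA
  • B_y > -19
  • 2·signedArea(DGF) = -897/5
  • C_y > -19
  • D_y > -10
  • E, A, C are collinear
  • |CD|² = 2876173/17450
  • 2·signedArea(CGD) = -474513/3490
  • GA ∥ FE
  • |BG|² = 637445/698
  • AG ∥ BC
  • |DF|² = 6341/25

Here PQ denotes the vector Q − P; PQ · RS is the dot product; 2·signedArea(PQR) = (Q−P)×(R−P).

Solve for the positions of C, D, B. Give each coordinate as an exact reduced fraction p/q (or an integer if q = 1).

B = (11565/698, -13159/698)
C = (-4489/698, -13159/698)
D = (9/5, -9)

1. C_x = -4489/698  [E, A, C are collinear ∩ GC ⟂ EA]
2. C_y = -13159/698  [E, A, C are collinear ∩ GC ⟂ EA]
   → C = (-4489/698, -13159/698)
3. D_x = 9/5  [2·signedArea(DGF) = -897/5 ∩ 2·signedArea(CGD) = -474513/3490]
4. D_y = -9  [2·signedArea(DGF) = -897/5 ∩ 2·signedArea(CGD) = -474513/3490]
   → D = (9/5, -9)
5. B_x = 11565/698  [AG ∥ BC ∩ GC ∥ AB]
6. B_y = -13159/698  [AG ∥ BC ∩ GC ∥ AB]
   → B = (11565/698, -13159/698)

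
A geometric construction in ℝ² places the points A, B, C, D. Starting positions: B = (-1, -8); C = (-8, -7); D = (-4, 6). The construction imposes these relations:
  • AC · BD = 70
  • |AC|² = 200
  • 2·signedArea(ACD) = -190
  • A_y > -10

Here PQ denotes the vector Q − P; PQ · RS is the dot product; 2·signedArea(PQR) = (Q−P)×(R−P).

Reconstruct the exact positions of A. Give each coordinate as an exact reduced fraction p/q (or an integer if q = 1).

A = (6, -9)

1. A_x = 6  [2·signedArea(ACD) = -190 ∩ AC · BD = 70]
2. A_y = -9  [2·signedArea(ACD) = -190 ∩ AC · BD = 70]
   → A = (6, -9)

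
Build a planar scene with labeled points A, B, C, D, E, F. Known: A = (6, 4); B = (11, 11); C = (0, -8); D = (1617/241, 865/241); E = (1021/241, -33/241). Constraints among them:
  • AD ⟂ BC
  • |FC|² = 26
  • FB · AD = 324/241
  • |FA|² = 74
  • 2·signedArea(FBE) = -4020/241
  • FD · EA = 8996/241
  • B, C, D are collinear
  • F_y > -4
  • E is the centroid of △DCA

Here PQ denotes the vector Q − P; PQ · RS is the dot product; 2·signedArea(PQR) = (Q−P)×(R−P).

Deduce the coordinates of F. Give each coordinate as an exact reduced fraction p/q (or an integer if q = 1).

1. F_x = 1  [2·signedArea(FBE) = -4020/241 ∩ FB · AD = 324/241]
2. F_y = -3  [2·signedArea(FBE) = -4020/241 ∩ FB · AD = 324/241]
   → F = (1, -3)

F = (1, -3)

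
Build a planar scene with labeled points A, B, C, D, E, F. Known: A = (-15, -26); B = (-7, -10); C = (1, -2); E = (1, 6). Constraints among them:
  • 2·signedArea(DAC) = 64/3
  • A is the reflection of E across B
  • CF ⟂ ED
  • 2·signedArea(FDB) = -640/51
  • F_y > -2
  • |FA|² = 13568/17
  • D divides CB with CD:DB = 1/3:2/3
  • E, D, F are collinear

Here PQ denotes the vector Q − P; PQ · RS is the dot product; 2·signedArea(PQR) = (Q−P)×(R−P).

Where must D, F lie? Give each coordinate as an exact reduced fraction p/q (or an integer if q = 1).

D = (-5/3, -14/3)
F = (-15/17, -26/17)

1. D_x = -5/3  [D divides CB with CD:DB = 1/3:2/3]
2. D_y = -14/3  [D divides CB with CD:DB = 1/3:2/3]
   → D = (-5/3, -14/3)
3. F_x = -15/17  [E, D, F are collinear ∩ CF ⟂ ED]
4. F_y = -26/17  [E, D, F are collinear ∩ CF ⟂ ED]
   → F = (-15/17, -26/17)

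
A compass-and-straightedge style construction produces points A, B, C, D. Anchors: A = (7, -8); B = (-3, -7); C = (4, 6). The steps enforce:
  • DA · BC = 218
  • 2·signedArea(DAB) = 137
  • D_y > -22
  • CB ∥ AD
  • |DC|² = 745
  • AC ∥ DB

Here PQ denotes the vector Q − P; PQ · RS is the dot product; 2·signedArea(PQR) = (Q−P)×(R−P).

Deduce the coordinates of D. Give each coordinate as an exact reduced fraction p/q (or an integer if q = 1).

1. D_x = 0  [AC ∥ DB ∩ CB ∥ AD]
2. D_y = -21  [AC ∥ DB ∩ CB ∥ AD]
   → D = (0, -21)

D = (0, -21)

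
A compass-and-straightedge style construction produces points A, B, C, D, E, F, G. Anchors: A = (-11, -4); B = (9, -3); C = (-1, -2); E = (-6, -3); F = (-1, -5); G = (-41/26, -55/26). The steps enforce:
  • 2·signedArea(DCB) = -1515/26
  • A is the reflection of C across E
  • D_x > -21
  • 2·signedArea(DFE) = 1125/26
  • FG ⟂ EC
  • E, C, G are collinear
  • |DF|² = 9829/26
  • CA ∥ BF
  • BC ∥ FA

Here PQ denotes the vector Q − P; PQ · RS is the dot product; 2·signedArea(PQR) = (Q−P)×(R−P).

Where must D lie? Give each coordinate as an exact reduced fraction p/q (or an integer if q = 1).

1. D_x = -531/26  [2·signedArea(DFE) = 1125/26 ∩ 2·signedArea(DCB) = -1515/26]
2. D_y = -153/26  [2·signedArea(DFE) = 1125/26 ∩ 2·signedArea(DCB) = -1515/26]
   → D = (-531/26, -153/26)

D = (-531/26, -153/26)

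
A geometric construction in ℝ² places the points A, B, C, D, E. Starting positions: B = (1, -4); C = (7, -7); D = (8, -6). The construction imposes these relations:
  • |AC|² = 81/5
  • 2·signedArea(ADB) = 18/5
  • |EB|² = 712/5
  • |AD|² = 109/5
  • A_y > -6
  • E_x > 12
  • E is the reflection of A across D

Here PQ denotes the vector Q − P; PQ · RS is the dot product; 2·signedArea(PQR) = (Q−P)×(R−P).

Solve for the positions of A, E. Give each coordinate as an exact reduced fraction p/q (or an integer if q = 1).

1. A_x = 17/5  [line -2·x + -7·y + -148/5 = 0 ∩ |AC|² = 81/5]
2. A_y = -26/5  [line -2·x + -7·y + -148/5 = 0 ∩ |AC|² = 81/5]
   → A = (17/5, -26/5)
3. E_x = 63/5  [E is the reflection of A across D]
4. E_y = -34/5  [E is the reflection of A across D]
   → E = (63/5, -34/5)

A = (17/5, -26/5)
E = (63/5, -34/5)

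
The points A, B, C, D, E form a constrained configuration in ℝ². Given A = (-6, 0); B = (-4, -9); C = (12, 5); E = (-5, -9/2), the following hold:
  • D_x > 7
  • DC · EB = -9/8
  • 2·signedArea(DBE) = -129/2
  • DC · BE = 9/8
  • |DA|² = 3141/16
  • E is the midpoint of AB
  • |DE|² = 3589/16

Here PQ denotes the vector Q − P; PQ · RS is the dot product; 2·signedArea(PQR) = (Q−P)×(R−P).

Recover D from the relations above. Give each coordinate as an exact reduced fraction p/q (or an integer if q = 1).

1. D_x = 15/2  [DC · EB = -9/8 ∩ 2·signedArea(DBE) = -129/2]
2. D_y = 15/4  [DC · EB = -9/8 ∩ 2·signedArea(DBE) = -129/2]
   → D = (15/2, 15/4)

D = (15/2, 15/4)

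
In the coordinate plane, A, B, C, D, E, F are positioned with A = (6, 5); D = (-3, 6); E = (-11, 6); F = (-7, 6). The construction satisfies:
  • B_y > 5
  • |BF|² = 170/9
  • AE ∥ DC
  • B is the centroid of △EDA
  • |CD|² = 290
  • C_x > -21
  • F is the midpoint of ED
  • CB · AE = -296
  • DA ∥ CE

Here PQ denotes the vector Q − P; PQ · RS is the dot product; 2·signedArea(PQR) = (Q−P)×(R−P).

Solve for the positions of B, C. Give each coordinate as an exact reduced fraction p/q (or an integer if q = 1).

1. B_x = -8/3  [B is the centroid of △EDA]
2. B_y = 17/3  [B is the centroid of △EDA]
   → B = (-8/3, 17/3)
3. C_x = -20  [DA ∥ CE ∩ AE ∥ DC]
4. C_y = 7  [DA ∥ CE ∩ AE ∥ DC]
   → C = (-20, 7)

B = (-8/3, 17/3)
C = (-20, 7)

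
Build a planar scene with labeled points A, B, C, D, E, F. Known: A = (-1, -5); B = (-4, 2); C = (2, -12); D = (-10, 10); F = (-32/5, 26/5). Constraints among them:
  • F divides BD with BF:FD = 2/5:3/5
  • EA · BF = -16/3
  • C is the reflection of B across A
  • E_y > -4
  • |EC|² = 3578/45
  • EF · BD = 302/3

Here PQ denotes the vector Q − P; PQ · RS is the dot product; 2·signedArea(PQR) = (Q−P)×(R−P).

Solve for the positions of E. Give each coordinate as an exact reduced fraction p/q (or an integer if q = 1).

1. E_x = -9/5  [line 6·x + -8·y + -62/3 = 0 ∩ |EC|² = 3578/45]
2. E_y = -59/15  [line 6·x + -8·y + -62/3 = 0 ∩ |EC|² = 3578/45]
   → E = (-9/5, -59/15)

E = (-9/5, -59/15)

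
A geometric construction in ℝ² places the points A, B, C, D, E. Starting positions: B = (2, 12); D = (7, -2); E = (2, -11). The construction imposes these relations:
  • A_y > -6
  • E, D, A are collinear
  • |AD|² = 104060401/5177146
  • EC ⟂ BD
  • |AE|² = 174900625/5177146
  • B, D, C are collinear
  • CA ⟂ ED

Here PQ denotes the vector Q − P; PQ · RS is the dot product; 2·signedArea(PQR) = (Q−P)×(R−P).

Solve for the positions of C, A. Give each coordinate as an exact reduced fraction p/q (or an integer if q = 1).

1. C_x = 2052/221  [B, D, C are collinear ∩ EC ⟂ BD]
2. C_y = -1856/221  [B, D, C are collinear ∩ EC ⟂ BD]
   → C = (2052/221, -1856/221)
3. A_x = 112977/23426  [E, D, A are collinear ∩ CA ⟂ ED]
4. A_y = -138661/23426  [E, D, A are collinear ∩ CA ⟂ ED]
   → A = (112977/23426, -138661/23426)

A = (112977/23426, -138661/23426)
C = (2052/221, -1856/221)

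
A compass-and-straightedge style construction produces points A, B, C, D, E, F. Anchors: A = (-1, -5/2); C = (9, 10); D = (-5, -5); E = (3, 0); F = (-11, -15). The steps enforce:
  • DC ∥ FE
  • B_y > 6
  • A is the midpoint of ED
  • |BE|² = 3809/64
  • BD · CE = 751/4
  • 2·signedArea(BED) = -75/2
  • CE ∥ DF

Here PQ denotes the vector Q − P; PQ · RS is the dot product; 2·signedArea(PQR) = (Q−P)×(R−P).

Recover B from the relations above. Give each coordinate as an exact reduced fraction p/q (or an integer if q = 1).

1. B_x = 13/2  [BD · CE = 751/4 ∩ 2·signedArea(BED) = -75/2]
2. B_y = 55/8  [BD · CE = 751/4 ∩ 2·signedArea(BED) = -75/2]
   → B = (13/2, 55/8)

B = (13/2, 55/8)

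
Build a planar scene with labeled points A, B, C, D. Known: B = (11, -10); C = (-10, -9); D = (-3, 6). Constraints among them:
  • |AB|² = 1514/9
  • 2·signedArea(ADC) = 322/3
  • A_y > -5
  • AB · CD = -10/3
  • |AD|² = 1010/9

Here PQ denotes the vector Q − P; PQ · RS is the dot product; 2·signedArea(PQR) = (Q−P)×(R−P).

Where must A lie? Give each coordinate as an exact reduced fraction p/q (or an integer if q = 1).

1. A_x = -2/3  [AB · CD = -10/3 ∩ 2·signedArea(ADC) = 322/3]
2. A_y = -13/3  [AB · CD = -10/3 ∩ 2·signedArea(ADC) = 322/3]
   → A = (-2/3, -13/3)

A = (-2/3, -13/3)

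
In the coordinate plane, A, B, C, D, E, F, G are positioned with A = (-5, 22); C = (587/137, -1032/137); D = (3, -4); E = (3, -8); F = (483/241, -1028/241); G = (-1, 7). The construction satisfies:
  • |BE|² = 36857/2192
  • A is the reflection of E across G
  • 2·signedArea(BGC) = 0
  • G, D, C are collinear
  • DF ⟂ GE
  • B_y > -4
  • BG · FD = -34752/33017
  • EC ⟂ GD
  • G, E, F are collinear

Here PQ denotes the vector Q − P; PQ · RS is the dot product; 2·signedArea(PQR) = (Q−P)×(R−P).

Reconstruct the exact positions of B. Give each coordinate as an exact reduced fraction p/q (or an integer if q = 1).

B = (406/137, -2137/548)

1. B_x = 406/137  [2·signedArea(BGC) = 0 ∩ BG · FD = -34752/33017]
2. B_y = -2137/548  [2·signedArea(BGC) = 0 ∩ BG · FD = -34752/33017]
   → B = (406/137, -2137/548)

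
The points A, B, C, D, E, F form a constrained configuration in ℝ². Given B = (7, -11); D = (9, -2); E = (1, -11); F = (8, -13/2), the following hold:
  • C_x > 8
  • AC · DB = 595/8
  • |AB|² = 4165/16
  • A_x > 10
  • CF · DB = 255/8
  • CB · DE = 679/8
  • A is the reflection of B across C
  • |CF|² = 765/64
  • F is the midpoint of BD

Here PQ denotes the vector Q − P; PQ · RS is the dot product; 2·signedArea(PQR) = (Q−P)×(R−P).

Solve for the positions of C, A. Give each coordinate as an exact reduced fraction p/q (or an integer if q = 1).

1. C_x = 35/4  [CB · DE = 679/8 ∩ CF · DB = 255/8]
2. C_y = -25/8  [CB · DE = 679/8 ∩ CF · DB = 255/8]
   → C = (35/4, -25/8)
3. A_x = 21/2  [A is the reflection of B across C]
4. A_y = 19/4  [A is the reflection of B across C]
   → A = (21/2, 19/4)

A = (21/2, 19/4)
C = (35/4, -25/8)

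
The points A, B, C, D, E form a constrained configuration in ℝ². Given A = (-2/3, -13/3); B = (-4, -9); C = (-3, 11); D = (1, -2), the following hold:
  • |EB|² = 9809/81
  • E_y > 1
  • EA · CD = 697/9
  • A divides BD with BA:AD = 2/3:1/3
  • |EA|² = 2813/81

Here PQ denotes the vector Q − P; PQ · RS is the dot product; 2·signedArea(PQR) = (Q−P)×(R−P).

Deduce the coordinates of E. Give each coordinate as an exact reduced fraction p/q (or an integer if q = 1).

E = (-8/9, 14/9)

1. E_x = -8/9  [line -4·x + 13·y + -214/9 = 0 ∩ |EB|² = 9809/81]
2. E_y = 14/9  [line -4·x + 13·y + -214/9 = 0 ∩ |EB|² = 9809/81]
   → E = (-8/9, 14/9)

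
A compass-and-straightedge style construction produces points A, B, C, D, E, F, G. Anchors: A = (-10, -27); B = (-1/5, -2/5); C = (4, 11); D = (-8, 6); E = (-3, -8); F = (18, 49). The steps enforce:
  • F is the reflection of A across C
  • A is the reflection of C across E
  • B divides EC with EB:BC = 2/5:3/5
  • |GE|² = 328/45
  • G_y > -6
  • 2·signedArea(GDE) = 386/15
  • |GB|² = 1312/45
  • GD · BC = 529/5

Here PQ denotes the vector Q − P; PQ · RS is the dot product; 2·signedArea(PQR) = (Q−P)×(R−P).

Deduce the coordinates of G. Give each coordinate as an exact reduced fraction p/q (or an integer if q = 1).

1. G_x = -31/15  [GD · BC = 529/5 ∩ 2·signedArea(GDE) = 386/15]
2. G_y = -82/15  [GD · BC = 529/5 ∩ 2·signedArea(GDE) = 386/15]
   → G = (-31/15, -82/15)

G = (-31/15, -82/15)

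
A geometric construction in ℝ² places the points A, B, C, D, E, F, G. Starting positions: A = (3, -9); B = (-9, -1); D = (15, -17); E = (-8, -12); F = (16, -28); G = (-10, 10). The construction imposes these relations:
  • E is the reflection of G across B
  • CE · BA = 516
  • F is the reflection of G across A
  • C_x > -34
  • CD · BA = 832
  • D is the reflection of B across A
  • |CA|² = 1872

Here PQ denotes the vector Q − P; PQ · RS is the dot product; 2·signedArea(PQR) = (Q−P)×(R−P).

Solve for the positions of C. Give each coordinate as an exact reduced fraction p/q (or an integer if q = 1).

1. C_x = -33  [line -12·x + 8·y + -516 = 0 ∩ |CA|² = 1872]
2. C_y = 15  [line -12·x + 8·y + -516 = 0 ∩ |CA|² = 1872]
   → C = (-33, 15)

C = (-33, 15)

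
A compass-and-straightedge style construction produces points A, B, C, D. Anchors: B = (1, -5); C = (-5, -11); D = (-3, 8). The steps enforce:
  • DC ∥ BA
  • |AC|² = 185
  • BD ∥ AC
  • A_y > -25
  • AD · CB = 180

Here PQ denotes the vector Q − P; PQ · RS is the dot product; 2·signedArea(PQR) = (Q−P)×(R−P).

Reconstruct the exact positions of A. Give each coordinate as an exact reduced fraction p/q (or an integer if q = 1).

A = (-1, -24)

1. A_x = -1  [BD ∥ AC ∩ DC ∥ BA]
2. A_y = -24  [BD ∥ AC ∩ DC ∥ BA]
   → A = (-1, -24)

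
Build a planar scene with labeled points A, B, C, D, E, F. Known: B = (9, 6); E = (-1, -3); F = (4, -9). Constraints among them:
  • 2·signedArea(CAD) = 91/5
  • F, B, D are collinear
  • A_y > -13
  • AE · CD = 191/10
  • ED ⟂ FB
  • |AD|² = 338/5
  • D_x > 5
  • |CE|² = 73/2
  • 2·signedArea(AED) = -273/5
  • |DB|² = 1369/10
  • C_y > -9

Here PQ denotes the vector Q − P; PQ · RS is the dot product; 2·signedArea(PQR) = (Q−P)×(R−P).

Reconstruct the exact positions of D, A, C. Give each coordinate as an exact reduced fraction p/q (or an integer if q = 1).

A = (27/10, -129/10)
C = (19/10, -83/10)
D = (53/10, -51/10)

1. D_x = 53/10  [F, B, D are collinear ∩ ED ⟂ FB]
2. D_y = -51/10  [F, B, D are collinear ∩ ED ⟂ FB]
   → D = (53/10, -51/10)
3. A_x = 27/10  [line 21/10·x + 63/10·y + 378/5 = 0 ∩ |AD|² = 338/5]
4. A_y = -129/10  [line 21/10·x + 63/10·y + 378/5 = 0 ∩ |AD|² = 338/5]
   → A = (27/10, -129/10)
5. C_x = 19/10  [2·signedArea(CAD) = 91/5 ∩ AE · CD = 191/10]
6. C_y = -83/10  [2·signedArea(CAD) = 91/5 ∩ AE · CD = 191/10]
   → C = (19/10, -83/10)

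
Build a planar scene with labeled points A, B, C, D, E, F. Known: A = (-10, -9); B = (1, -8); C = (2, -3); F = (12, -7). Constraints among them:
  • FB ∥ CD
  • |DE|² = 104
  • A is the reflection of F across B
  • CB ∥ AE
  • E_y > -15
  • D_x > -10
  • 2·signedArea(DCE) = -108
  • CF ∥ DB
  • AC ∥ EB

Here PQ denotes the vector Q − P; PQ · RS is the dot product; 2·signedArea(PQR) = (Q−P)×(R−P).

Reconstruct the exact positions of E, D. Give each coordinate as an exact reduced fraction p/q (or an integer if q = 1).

1. E_x = -11  [AC ∥ EB ∩ CB ∥ AE]
2. E_y = -14  [AC ∥ EB ∩ CB ∥ AE]
   → E = (-11, -14)
3. D_x = -9  [CF ∥ DB ∩ FB ∥ CD]
4. D_y = -4  [CF ∥ DB ∩ FB ∥ CD]
   → D = (-9, -4)

D = (-9, -4)
E = (-11, -14)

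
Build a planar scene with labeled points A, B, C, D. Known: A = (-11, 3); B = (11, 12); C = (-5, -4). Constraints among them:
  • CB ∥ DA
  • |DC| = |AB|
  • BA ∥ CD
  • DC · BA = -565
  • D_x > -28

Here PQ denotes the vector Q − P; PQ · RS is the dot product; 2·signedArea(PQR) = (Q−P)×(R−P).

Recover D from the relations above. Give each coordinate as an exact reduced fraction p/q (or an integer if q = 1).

1. D_x = -27  [CB ∥ DA ∩ BA ∥ CD]
2. D_y = -13  [CB ∥ DA ∩ BA ∥ CD]
   → D = (-27, -13)

D = (-27, -13)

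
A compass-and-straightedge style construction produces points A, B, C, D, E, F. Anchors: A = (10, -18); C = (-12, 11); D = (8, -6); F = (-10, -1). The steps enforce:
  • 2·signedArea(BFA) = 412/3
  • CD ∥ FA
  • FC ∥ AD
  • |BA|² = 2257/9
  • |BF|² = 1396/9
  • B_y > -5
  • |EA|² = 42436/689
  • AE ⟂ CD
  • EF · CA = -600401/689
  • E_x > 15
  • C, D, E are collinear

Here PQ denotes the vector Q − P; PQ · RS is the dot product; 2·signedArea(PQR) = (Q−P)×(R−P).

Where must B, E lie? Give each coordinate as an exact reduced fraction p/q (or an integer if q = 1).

B = (2, -13/3)
E = (10392/689, -8282/689)

1. B_x = 2  [line 17·x + 20·y + 158/3 = 0 ∩ |BA|² = 2257/9]
2. B_y = -13/3  [line 17·x + 20·y + 158/3 = 0 ∩ |BA|² = 2257/9]
   → B = (2, -13/3)
3. E_x = 10392/689  [C, D, E are collinear ∩ AE ⟂ CD]
4. E_y = -8282/689  [C, D, E are collinear ∩ AE ⟂ CD]
   → E = (10392/689, -8282/689)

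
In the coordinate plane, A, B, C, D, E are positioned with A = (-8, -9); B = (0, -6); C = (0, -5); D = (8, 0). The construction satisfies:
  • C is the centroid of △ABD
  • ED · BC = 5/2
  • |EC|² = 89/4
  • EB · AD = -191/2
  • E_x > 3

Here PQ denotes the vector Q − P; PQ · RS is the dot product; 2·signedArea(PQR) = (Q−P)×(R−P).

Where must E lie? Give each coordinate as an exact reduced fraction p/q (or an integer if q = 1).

E = (4, -5/2)

1. E_x = 4  [EB · AD = -191/2 ∩ ED · BC = 5/2]
2. E_y = -5/2  [EB · AD = -191/2 ∩ ED · BC = 5/2]
   → E = (4, -5/2)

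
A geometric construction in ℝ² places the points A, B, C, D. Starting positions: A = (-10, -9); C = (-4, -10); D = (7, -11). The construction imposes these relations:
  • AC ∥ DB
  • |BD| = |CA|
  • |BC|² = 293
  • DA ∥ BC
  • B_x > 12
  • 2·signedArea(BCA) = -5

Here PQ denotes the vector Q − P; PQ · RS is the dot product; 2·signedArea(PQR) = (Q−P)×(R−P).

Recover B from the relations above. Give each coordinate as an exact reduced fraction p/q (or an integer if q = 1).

B = (13, -12)

1. B_x = 13  [DA ∥ BC ∩ AC ∥ DB]
2. B_y = -12  [DA ∥ BC ∩ AC ∥ DB]
   → B = (13, -12)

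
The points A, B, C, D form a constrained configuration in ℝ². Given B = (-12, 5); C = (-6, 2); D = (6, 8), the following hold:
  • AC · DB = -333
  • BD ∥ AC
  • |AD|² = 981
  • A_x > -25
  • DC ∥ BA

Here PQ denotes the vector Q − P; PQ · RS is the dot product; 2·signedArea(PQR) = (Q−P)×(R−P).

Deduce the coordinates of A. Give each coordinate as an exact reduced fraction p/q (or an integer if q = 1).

1. A_x = -24  [BD ∥ AC ∩ DC ∥ BA]
2. A_y = -1  [BD ∥ AC ∩ DC ∥ BA]
   → A = (-24, -1)

A = (-24, -1)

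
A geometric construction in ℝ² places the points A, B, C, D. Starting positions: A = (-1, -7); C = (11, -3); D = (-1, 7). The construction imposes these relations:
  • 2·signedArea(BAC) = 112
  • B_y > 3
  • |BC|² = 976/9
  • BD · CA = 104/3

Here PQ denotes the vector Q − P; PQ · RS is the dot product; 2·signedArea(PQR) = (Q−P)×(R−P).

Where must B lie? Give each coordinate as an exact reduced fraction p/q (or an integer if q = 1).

1. B_x = 3  [2·signedArea(BAC) = 112 ∩ BD · CA = 104/3]
2. B_y = 11/3  [2·signedArea(BAC) = 112 ∩ BD · CA = 104/3]
   → B = (3, 11/3)

B = (3, 11/3)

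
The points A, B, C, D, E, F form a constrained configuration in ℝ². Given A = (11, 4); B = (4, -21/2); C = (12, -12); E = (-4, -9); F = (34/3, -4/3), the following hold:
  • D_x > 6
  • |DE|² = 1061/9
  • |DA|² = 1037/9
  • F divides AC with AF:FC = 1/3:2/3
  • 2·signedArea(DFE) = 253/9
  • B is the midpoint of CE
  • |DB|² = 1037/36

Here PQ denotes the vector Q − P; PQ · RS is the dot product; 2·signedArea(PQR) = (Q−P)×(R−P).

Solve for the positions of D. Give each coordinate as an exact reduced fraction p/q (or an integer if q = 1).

1. D_x = 19/3  [line 23/3·x + -46/3·y + -1219/9 = 0 ∩ |DB|² = 1037/36]
2. D_y = -17/3  [line 23/3·x + -46/3·y + -1219/9 = 0 ∩ |DB|² = 1037/36]
   → D = (19/3, -17/3)

D = (19/3, -17/3)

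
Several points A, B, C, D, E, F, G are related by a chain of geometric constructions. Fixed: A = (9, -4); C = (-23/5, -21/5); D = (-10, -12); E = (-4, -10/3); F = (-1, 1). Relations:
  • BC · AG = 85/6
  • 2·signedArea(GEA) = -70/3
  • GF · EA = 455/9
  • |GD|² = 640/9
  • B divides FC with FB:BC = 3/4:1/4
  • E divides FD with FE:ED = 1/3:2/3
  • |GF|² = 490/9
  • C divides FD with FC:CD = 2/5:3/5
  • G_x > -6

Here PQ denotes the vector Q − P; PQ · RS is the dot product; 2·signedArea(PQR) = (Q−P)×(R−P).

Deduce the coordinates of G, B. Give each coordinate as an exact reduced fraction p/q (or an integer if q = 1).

1. G_x = -26/5  [2·signedArea(GEA) = -70/3 ∩ GF · EA = 455/9]
2. G_y = -76/15  [2·signedArea(GEA) = -70/3 ∩ GF · EA = 455/9]
   → G = (-26/5, -76/15)
3. B_x = -37/10  [B divides FC with FB:BC = 3/4:1/4]
4. B_y = -29/10  [B divides FC with FB:BC = 3/4:1/4]
   → B = (-37/10, -29/10)

B = (-37/10, -29/10)
G = (-26/5, -76/15)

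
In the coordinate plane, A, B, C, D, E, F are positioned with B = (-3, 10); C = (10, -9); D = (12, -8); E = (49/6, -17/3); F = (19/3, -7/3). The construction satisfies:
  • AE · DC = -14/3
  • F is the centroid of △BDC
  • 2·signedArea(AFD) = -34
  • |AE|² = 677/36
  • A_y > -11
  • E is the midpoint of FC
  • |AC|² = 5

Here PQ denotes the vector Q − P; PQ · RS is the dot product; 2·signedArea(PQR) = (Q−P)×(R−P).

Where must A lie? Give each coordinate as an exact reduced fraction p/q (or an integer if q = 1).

A = (8, -10)

1. A_x = 8  [2·signedArea(AFD) = -34 ∩ AE · DC = -14/3]
2. A_y = -10  [2·signedArea(AFD) = -34 ∩ AE · DC = -14/3]
   → A = (8, -10)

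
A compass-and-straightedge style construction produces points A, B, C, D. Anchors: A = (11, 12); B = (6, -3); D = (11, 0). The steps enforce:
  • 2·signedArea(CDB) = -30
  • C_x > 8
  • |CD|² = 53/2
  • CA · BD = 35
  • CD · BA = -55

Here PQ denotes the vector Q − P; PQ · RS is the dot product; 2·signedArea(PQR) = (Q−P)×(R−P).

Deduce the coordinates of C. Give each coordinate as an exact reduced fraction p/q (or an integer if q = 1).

1. C_x = 17/2  [2·signedArea(CDB) = -30 ∩ CD · BA = -55]
2. C_y = 9/2  [2·signedArea(CDB) = -30 ∩ CD · BA = -55]
   → C = (17/2, 9/2)

C = (17/2, 9/2)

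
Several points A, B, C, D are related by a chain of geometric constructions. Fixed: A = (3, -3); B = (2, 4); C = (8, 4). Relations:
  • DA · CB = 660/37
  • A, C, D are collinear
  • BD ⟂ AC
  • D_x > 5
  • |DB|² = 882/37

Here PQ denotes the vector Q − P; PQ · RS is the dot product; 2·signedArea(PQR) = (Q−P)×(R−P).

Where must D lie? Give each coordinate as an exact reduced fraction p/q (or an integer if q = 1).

D = (221/37, 43/37)

1. D_x = 221/37  [A, C, D are collinear ∩ BD ⟂ AC]
2. D_y = 43/37  [A, C, D are collinear ∩ BD ⟂ AC]
   → D = (221/37, 43/37)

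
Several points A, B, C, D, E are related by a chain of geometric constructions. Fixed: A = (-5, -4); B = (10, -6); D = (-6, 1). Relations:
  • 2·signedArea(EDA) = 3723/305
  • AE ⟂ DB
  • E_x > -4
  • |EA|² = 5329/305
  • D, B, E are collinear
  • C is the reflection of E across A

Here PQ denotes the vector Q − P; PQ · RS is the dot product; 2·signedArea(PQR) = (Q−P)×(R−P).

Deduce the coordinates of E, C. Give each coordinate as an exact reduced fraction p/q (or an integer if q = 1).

1. E_x = -1014/305  [D, B, E are collinear ∩ AE ⟂ DB]
2. E_y = -52/305  [D, B, E are collinear ∩ AE ⟂ DB]
   → E = (-1014/305, -52/305)
3. C_x = -2036/305  [C is the reflection of E across A]
4. C_y = -2388/305  [C is the reflection of E across A]
   → C = (-2036/305, -2388/305)

C = (-2036/305, -2388/305)
E = (-1014/305, -52/305)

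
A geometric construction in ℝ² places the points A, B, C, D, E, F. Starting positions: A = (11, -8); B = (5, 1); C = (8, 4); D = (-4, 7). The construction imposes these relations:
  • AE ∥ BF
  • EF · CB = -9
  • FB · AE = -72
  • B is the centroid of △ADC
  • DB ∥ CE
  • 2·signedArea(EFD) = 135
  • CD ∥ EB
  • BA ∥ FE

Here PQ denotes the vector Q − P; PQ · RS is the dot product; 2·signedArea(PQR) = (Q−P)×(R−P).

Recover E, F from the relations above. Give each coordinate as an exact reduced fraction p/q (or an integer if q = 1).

1. E_x = 17  [CD ∥ EB ∩ DB ∥ CE]
2. E_y = -2  [CD ∥ EB ∩ DB ∥ CE]
   → E = (17, -2)
3. F_x = 11  [BA ∥ FE ∩ AE ∥ BF]
4. F_y = 7  [BA ∥ FE ∩ AE ∥ BF]
   → F = (11, 7)

E = (17, -2)
F = (11, 7)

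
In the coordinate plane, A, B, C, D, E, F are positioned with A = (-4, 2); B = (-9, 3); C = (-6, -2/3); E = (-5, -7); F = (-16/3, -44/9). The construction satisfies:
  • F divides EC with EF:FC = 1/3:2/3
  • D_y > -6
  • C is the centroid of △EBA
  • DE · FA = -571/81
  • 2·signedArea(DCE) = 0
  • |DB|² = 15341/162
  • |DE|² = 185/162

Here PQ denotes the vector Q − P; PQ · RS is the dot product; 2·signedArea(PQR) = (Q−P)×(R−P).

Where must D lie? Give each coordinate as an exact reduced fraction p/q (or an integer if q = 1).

1. D_x = -31/6  [2·signedArea(DCE) = 0 ∩ DE · FA = -571/81]
2. D_y = -107/18  [2·signedArea(DCE) = 0 ∩ DE · FA = -571/81]
   → D = (-31/6, -107/18)

D = (-31/6, -107/18)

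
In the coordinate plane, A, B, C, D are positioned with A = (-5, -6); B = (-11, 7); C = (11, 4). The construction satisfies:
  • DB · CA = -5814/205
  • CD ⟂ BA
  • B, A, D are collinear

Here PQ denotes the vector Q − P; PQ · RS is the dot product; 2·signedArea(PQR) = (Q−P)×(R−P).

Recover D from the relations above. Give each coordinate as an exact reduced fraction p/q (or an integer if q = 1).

D = (-1229/205, -788/205)

1. D_x = -1229/205  [B, A, D are collinear ∩ CD ⟂ BA]
2. D_y = -788/205  [B, A, D are collinear ∩ CD ⟂ BA]
   → D = (-1229/205, -788/205)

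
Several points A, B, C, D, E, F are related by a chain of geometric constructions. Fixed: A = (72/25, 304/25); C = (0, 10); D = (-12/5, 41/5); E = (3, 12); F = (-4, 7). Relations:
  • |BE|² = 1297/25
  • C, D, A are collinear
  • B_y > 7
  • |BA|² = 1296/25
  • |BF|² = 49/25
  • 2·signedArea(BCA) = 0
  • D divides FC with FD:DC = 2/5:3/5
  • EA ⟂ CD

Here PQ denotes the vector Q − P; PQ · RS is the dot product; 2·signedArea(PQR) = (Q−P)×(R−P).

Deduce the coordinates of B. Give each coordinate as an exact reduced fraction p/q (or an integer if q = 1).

B = (-72/25, 196/25)

1. B_x = -72/25  [line -54/25·x + 72/25·y + -144/5 = 0 ∩ |BF|² = 49/25]
2. B_y = 196/25  [line -54/25·x + 72/25·y + -144/5 = 0 ∩ |BF|² = 49/25]
   → B = (-72/25, 196/25)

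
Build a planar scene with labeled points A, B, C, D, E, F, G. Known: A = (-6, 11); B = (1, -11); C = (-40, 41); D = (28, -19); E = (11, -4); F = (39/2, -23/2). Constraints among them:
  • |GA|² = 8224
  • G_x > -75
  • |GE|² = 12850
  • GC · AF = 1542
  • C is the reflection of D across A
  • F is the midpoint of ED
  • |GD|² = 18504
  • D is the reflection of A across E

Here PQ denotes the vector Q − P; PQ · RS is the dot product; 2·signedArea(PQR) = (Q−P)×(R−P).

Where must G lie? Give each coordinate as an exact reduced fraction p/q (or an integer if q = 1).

1. G_x = -74  [line -51/2·x + 45/2·y + -6969/2 = 0 ∩ |GE|² = 12850]
2. G_y = 71  [line -51/2·x + 45/2·y + -6969/2 = 0 ∩ |GE|² = 12850]
   → G = (-74, 71)

G = (-74, 71)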